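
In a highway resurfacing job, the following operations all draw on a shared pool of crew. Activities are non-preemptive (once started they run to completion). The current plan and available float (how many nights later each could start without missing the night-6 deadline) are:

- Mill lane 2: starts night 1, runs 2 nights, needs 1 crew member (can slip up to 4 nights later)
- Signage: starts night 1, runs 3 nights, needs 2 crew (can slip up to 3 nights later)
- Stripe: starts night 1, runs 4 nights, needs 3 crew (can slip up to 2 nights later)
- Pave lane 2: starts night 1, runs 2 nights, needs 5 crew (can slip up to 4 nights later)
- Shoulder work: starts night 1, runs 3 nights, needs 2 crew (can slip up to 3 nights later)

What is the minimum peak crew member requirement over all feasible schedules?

Early-start (Mill lane 2@1, Signage@1, Stripe@1, Pave lane 2@1, Shoulder work@1) gives peak 13: n1:13  n2:13  n3:7  n4:3  n5:0  n6:0.
Shift Pave lane 2→5, Shoulder work→3.
Schedule Mill lane 2@1, Signage@1, Stripe@1, Pave lane 2@5, Shoulder work@3: n1:6  n2:6  n3:7  n4:5  n5:7  n6:5 — peak 7.

7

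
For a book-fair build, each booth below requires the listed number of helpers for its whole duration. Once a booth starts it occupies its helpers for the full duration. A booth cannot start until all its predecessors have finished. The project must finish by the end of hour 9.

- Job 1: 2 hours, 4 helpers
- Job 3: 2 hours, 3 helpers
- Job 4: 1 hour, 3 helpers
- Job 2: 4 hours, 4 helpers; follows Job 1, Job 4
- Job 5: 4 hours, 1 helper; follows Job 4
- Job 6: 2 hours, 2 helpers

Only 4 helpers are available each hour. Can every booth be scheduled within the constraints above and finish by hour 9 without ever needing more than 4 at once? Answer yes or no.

no

Total helper-hours = 41; over 9 hours the average is 41/9 > 4, so some hour must exceed 4.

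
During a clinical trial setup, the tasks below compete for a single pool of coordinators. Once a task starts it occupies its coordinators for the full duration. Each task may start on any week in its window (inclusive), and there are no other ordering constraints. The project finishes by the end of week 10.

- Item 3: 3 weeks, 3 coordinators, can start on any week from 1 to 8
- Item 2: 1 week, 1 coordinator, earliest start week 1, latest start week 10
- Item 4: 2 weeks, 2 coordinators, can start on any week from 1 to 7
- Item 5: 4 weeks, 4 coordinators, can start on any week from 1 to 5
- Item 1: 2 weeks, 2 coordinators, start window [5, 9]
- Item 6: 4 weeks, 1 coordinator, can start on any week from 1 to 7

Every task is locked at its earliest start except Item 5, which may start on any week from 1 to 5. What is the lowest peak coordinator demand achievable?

Item 5@1: w1:11  w2:10  w3:8  w4:5  w5:2  w6:2  w7:0  w8:0  w9:0  w10:0 → peak 11
Item 5@2: w1:7  w2:10  w3:8  w4:5  w5:6  w6:2  w7:0  w8:0  w9:0  w10:0 → peak 10
Item 5@3: w1:7  w2:6  w3:8  w4:5  w5:6  w6:6  w7:0  w8:0  w9:0  w10:0 → peak 8
Item 5@4: w1:7  w2:6  w3:4  w4:5  w5:6  w6:6  w7:4  w8:0  w9:0  w10:0 → peak 7
Item 5@5: w1:7  w2:6  w3:4  w4:1  w5:6  w6:6  w7:4  w8:4  w9:0  w10:0 → peak 7
Best is Item 5@4, peak 7.

7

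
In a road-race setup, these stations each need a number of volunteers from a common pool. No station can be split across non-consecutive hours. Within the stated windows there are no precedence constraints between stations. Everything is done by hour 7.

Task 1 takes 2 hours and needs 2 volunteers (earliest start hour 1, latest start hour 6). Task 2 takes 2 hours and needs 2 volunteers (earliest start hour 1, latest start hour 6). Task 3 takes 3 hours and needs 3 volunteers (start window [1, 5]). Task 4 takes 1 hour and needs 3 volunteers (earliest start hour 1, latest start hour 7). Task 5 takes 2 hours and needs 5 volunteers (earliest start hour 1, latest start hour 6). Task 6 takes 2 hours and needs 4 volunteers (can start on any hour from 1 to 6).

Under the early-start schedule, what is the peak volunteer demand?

Early-start schedule: Task 1@1, Task 2@1, Task 3@1, Task 4@1, Task 5@1, Task 6@1.
Load per hour: hour 1: 19, hour 2: 16, hour 3: 3, hour 4: 0, hour 5: 0, hour 6: 0, hour 7: 0.
Peak is 19.

19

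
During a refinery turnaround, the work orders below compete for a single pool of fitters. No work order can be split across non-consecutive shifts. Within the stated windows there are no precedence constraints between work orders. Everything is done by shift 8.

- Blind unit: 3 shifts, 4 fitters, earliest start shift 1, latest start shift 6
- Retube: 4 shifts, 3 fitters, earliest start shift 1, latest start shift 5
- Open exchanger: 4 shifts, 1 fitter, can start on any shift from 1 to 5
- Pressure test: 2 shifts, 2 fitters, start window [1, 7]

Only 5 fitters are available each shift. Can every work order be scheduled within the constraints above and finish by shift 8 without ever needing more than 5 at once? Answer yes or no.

Schedule Blind unit@1, Retube@4, Open exchanger@1, Pressure test@5: s1:5  s2:5  s3:5  s4:4  s5:5  s6:5  s7:3  s8:0 — peak 5 ≤ 5.

yes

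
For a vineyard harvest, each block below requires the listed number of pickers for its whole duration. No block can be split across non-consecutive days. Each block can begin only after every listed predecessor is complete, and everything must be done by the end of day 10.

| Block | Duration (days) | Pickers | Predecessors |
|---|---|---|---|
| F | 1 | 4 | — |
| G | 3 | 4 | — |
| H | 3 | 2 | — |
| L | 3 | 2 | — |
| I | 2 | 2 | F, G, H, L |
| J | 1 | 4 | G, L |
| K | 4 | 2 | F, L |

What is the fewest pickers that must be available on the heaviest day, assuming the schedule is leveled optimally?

6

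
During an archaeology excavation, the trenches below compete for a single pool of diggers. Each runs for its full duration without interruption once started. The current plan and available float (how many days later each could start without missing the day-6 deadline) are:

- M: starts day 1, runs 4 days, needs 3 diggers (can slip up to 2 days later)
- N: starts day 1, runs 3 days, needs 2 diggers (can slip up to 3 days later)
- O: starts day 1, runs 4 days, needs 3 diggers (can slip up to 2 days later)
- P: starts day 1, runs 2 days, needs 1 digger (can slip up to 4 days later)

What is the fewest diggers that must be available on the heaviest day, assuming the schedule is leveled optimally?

Early-start (M@1, N@1, O@1, P@1) gives peak 9: d1:9  d2:9  d3:8  d4:6  d5:0  d6:0.
Shift P→4.
Schedule M@1, N@1, O@1, P@4: d1:8  d2:8  d3:8  d4:7  d5:1  d6:0 — peak 8.

8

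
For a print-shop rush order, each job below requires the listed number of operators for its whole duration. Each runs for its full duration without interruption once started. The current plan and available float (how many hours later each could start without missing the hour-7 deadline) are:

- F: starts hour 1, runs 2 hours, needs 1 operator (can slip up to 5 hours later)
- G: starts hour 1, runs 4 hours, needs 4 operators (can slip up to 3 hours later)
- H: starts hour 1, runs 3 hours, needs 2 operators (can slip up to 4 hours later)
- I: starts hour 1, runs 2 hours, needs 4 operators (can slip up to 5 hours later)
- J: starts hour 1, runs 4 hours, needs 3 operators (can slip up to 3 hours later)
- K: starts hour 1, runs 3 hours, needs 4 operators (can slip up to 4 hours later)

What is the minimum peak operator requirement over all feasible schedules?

Early-start (F@1, G@1, H@1, I@1, J@1, K@1) gives peak 18: h1:18  h2:18  h3:13  h4:7  h5:0  h6:0  h7:0.
Shift H→3, J→3, K→5.
Schedule F@1, G@1, H@3, I@1, J@3, K@5: h1:9  h2:9  h3:9  h4:9  h5:9  h6:7  h7:4 — peak 9.

9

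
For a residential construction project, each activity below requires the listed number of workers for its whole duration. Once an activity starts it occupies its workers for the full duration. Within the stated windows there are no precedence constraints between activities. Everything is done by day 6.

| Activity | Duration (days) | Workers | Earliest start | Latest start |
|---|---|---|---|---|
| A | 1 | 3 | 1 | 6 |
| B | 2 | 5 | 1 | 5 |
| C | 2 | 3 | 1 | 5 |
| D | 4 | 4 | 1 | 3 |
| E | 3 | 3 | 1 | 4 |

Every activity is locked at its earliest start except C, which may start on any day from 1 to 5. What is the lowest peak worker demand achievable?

15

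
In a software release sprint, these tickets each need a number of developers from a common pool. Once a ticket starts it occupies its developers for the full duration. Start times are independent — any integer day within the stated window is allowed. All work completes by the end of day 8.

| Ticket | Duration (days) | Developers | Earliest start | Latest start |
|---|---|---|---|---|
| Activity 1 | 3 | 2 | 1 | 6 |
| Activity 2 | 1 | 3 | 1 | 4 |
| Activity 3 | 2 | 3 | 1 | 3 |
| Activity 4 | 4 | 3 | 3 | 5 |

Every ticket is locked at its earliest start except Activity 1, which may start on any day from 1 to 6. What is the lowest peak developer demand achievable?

6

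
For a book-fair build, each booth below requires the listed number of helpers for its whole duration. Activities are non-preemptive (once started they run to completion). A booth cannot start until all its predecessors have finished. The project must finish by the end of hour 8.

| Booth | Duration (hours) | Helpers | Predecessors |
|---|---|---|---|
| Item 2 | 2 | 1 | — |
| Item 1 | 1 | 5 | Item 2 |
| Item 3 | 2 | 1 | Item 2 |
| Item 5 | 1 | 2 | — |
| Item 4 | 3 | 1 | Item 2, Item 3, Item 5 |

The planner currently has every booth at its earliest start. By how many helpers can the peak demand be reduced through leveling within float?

1

Early-start peak: h1:3  h2:1  h3:6  h4:1  h5:1  h6:1  h7:1  h8:0 ⇒ 6.
Leveled (Item 2@1, Item 1@3, Item 3@4, Item 5@1, Item 4@6): h1:3  h2:1  h3:5  h4:1  h5:1  h6:1  h7:1  h8:1 ⇒ 5.
Reduction 6 − 5 = 1.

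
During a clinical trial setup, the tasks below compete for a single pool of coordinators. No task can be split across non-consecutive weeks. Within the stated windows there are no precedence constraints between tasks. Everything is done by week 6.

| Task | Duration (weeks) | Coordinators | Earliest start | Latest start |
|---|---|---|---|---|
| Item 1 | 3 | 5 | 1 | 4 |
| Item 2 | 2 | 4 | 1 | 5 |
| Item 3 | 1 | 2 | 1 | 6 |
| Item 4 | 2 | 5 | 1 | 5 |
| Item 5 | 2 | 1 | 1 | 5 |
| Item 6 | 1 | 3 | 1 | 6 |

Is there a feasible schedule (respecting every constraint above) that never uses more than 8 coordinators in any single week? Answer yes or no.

no

The minimum achievable peak is 9; 8 < 9, so no feasible schedule stays within the cap.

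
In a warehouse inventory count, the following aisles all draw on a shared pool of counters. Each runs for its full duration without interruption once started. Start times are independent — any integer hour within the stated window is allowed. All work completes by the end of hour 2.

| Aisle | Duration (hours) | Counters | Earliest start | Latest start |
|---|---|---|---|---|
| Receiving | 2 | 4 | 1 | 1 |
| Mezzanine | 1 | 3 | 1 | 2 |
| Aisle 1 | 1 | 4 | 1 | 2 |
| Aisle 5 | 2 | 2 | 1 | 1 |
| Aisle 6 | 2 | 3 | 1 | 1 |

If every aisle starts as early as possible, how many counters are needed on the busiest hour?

Early-start schedule: Receiving@1, Mezzanine@1, Aisle 1@1, Aisle 5@1, Aisle 6@1.
Load per hour: hour 1: 16, hour 2: 9.
Peak is 16.

16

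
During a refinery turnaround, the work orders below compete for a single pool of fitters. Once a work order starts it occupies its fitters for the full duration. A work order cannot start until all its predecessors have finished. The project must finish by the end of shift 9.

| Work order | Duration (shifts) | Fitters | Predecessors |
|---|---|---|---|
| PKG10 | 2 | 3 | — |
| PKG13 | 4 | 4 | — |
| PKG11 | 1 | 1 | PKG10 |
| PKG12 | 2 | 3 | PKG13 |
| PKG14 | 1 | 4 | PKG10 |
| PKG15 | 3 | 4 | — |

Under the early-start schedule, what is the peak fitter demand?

13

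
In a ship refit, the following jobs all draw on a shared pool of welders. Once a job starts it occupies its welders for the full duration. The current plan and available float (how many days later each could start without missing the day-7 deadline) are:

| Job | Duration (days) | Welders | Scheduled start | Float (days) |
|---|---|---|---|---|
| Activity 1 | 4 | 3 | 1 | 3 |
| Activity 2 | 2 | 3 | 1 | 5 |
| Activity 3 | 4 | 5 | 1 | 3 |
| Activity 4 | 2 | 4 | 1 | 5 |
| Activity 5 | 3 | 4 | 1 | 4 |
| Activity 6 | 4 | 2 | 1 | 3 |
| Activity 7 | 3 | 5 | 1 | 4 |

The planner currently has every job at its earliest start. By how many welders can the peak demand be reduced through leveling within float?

Early-start peak: d1:26  d2:26  d3:19  d4:10  d5:0  d6:0  d7:0 ⇒ 26.
Leveled (Activity 1@1, Activity 2@1, Activity 3@1, Activity 4@5, Activity 5@5, Activity 6@1, Activity 7@5): d1:13  d2:13  d3:10  d4:10  d5:13  d6:13  d7:9 ⇒ 13.
Reduction 26 − 13 = 13.

13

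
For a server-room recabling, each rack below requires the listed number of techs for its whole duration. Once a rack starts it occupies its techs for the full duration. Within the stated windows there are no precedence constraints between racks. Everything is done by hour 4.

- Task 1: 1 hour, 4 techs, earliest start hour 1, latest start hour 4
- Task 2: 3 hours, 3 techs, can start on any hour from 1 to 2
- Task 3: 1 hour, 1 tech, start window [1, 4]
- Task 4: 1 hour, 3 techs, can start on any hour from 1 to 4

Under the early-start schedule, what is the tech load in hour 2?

3

At early start, hour 2 has: Task 2.
Demand: 3 = 3.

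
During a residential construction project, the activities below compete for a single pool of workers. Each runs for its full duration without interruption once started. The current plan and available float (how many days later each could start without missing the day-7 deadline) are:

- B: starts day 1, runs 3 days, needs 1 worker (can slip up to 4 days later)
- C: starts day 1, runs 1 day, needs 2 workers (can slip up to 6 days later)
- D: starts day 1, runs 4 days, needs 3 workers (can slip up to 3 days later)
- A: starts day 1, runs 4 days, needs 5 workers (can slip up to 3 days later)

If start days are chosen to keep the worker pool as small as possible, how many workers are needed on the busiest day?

Early-start (B@1, C@1, D@1, A@1) gives peak 11: d1:11  d2:9  d3:9  d4:8  d5:0  d6:0  d7:0.
Shift A→4.
Schedule B@1, C@1, D@1, A@4: d1:6  d2:4  d3:4  d4:8  d5:5  d6:5  d7:5 — peak 8.

8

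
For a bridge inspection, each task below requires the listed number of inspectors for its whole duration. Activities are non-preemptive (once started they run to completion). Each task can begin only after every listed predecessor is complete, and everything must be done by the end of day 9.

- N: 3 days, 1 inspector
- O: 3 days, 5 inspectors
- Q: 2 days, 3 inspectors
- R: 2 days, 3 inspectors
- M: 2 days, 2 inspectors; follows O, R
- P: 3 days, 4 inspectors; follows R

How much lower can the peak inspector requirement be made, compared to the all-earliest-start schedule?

Early-start peak: d1:12  d2:12  d3:10  d4:6  d5:6  d6:0  d7:0  d8:0  d9:0 ⇒ 12.
Leveled (N@1, O@1, Q@4, R@4, M@6, P@6): d1:6  d2:6  d3:6  d4:6  d5:6  d6:6  d7:6  d8:4  d9:0 ⇒ 6.
Reduction 12 − 6 = 6.

6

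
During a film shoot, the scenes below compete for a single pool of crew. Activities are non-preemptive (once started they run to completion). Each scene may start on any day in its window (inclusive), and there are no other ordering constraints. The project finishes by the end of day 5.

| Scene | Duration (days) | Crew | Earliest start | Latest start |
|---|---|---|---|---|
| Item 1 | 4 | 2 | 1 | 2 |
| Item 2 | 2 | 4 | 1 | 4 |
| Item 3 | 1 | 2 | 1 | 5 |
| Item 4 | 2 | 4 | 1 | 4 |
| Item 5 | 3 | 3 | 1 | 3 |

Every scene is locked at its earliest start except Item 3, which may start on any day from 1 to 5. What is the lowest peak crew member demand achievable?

13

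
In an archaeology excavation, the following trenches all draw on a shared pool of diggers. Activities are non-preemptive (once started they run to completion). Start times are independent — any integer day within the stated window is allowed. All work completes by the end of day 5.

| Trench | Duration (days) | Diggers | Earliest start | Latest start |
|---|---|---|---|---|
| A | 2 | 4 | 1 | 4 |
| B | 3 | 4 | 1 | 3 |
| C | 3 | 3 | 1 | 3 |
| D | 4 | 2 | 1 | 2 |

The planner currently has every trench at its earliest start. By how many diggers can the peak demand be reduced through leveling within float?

Early-start peak: d1:13  d2:13  d3:9  d4:2  d5:0 ⇒ 13.
Leveled (A@1, B@3, C@1, D@1): d1:9  d2:9  d3:9  d4:6  d5:4 ⇒ 9.
Reduction 13 − 9 = 4.

4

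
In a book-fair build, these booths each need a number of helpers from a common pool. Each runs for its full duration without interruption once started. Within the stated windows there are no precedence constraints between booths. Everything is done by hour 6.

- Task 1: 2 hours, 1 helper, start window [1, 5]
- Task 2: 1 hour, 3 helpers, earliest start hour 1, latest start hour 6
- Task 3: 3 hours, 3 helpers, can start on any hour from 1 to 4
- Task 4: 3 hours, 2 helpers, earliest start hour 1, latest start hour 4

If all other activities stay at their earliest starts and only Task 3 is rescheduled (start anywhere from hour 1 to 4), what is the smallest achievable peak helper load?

6

Task 3@1: h1:9  h2:6  h3:5  h4:0  h5:0  h6:0 → peak 9
Task 3@2: h1:6  h2:6  h3:5  h4:3  h5:0  h6:0 → peak 6
Task 3@3: h1:6  h2:3  h3:5  h4:3  h5:3  h6:0 → peak 6
Task 3@4: h1:6  h2:3  h3:2  h4:3  h5:3  h6:3 → peak 6
Best is Task 3@2, peak 6.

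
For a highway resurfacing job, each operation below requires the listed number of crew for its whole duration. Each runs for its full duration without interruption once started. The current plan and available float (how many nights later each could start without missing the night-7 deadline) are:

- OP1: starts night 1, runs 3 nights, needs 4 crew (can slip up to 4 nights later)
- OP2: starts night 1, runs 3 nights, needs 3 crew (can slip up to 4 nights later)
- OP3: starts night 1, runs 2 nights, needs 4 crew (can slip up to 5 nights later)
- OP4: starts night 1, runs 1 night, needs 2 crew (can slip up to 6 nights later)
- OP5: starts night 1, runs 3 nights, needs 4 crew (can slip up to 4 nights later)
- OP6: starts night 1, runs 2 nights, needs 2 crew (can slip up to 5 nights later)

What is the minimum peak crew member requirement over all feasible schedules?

Early-start (OP1@1, OP2@1, OP3@1, OP4@1, OP5@1, OP6@1) gives peak 19: n1:19  n2:17  n3:11  n4:0  n5:0  n6:0  n7:0.
Shift OP3→4, OP4→4, OP5→5, OP6→6.
Schedule OP1@1, OP2@1, OP3@4, OP4@4, OP5@5, OP6@6: n1:7  n2:7  n3:7  n4:6  n5:8  n6:6  n7:6 — peak 8.

8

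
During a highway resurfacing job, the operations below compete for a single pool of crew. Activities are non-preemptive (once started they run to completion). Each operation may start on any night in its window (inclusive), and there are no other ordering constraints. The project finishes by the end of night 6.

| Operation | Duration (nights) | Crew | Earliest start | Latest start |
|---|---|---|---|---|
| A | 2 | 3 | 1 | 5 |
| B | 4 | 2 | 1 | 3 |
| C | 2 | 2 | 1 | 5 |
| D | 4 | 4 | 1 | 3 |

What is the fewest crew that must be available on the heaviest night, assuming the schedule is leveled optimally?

Early-start (A@1, B@1, C@1, D@1) gives peak 11: n1:11  n2:11  n3:6  n4:6  n5:0  n6:0.
Shift C→5, D→3.
Schedule A@1, B@1, C@5, D@3: n1:5  n2:5  n3:6  n4:6  n5:6  n6:6 — peak 6.
Total crew member-nights = 34 over 6 nights ⇒ peak ≥ ⌈34/6⌉ = 6, so 6 is optimal.

6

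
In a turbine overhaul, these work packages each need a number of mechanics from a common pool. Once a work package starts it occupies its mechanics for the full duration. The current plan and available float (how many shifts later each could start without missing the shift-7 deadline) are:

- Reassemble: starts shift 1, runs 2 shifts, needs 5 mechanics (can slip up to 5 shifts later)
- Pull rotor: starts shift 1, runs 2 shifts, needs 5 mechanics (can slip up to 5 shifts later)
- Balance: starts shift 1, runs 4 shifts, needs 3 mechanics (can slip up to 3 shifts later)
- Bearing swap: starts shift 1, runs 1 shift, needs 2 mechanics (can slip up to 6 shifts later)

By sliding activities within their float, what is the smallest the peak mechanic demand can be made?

8

Early-start (Reassemble@1, Pull rotor@1, Balance@1, Bearing swap@1) gives peak 15: s1:15  s2:13  s3:3  s4:3  s5:0  s6:0  s7:0.
Shift Pull rotor→3, Bearing swap→5.
Schedule Reassemble@1, Pull rotor@3, Balance@1, Bearing swap@5: s1:8  s2:8  s3:8  s4:8  s5:2  s6:0  s7:0 — peak 8.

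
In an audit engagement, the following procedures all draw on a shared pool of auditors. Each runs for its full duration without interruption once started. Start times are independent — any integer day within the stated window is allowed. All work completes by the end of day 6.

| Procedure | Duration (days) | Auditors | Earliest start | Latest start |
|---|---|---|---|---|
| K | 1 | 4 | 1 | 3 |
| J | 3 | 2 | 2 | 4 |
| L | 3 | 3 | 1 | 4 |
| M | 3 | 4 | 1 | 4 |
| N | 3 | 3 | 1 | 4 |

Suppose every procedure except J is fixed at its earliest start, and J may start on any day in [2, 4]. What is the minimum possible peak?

14

J@2: d1:14  d2:12  d3:12  d4:2  d5:0  d6:0 → peak 14
J@3: d1:14  d2:10  d3:12  d4:2  d5:2  d6:0 → peak 14
J@4: d1:14  d2:10  d3:10  d4:2  d5:2  d6:2 → peak 14
Best is J@2, peak 14.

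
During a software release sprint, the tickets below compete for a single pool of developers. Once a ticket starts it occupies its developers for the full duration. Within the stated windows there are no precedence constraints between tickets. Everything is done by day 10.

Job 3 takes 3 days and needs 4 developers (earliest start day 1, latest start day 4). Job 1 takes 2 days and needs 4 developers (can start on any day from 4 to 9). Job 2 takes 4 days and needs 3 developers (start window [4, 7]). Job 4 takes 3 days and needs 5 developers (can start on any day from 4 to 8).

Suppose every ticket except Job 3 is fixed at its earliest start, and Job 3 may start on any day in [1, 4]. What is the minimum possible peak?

12

Job 3@1: d1:4  d2:4  d3:4  d4:12  d5:12  d6:8  d7:3  d8:0  d9:0  d10:0 → peak 12
Job 3@2: d1:0  d2:4  d3:4  d4:16  d5:12  d6:8  d7:3  d8:0  d9:0  d10:0 → peak 16
Job 3@3: d1:0  d2:0  d3:4  d4:16  d5:16  d6:8  d7:3  d8:0  d9:0  d10:0 → peak 16
Job 3@4: d1:0  d2:0  d3:0  d4:16  d5:16  d6:12  d7:3  d8:0  d9:0  d10:0 → peak 16
Best is Job 3@1, peak 12.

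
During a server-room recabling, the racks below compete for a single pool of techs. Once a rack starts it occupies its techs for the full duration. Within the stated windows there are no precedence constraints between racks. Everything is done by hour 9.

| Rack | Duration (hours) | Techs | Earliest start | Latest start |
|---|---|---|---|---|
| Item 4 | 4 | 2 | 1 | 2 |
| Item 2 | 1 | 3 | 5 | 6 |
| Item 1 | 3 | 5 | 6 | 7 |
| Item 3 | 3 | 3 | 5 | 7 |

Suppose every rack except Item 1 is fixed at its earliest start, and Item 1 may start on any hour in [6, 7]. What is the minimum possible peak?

Item 1@6: h1:2  h2:2  h3:2  h4:2  h5:6  h6:8  h7:8  h8:5  h9:0 → peak 8
Item 1@7: h1:2  h2:2  h3:2  h4:2  h5:6  h6:3  h7:8  h8:5  h9:5 → peak 8
Best is Item 1@6, peak 8.

8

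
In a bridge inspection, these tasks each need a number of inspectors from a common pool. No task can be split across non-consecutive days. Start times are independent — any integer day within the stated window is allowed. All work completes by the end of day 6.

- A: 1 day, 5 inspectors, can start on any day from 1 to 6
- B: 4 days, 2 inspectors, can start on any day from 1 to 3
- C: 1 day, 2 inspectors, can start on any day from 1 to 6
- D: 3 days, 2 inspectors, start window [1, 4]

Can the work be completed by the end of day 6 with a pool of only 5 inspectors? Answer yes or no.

yes

Schedule A@1, B@2, C@2, D@3: d1:5  d2:4  d3:4  d4:4  d5:4  d6:0 — peak 5 ≤ 5.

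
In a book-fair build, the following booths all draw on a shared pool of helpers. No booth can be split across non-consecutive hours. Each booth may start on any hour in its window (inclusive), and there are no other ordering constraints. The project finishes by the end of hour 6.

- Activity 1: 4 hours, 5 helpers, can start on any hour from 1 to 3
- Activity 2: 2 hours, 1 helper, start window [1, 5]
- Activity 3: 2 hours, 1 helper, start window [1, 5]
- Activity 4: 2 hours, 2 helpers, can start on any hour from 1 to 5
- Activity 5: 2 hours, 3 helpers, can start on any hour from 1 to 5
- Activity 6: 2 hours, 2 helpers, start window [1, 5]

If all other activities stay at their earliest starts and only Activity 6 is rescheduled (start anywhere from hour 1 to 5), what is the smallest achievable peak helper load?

Activity 6@1: h1:14  h2:14  h3:5  h4:5  h5:0  h6:0 → peak 14
Activity 6@2: h1:12  h2:14  h3:7  h4:5  h5:0  h6:0 → peak 14
Activity 6@3: h1:12  h2:12  h3:7  h4:7  h5:0  h6:0 → peak 12
Activity 6@4: h1:12  h2:12  h3:5  h4:7  h5:2  h6:0 → peak 12
Activity 6@5: h1:12  h2:12  h3:5  h4:5  h5:2  h6:2 → peak 12
Best is Activity 6@3, peak 12.

12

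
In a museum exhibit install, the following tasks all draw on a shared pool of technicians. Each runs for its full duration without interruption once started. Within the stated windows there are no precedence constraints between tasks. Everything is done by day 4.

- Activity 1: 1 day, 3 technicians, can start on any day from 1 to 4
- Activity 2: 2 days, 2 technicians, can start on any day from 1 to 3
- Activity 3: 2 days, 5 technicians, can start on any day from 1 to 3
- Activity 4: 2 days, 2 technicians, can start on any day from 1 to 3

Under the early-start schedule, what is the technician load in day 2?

9

At early start, day 2 has: Activity 2, Activity 3, Activity 4.
Demand: 2 + 5 + 2 = 9.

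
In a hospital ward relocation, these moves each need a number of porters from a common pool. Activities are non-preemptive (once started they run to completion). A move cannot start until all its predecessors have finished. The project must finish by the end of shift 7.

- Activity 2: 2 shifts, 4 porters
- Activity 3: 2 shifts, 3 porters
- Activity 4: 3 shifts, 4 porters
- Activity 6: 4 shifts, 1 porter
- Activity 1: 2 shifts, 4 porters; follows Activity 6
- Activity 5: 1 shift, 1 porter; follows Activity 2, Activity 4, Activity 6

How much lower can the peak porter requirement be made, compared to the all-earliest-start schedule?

5

Early-start peak: s1:12  s2:12  s3:5  s4:1  s5:5  s6:4  s7:0 ⇒ 12.
Leveled (Activity 2@1, Activity 3@5, Activity 4@3, Activity 6@1, Activity 1@6, Activity 5@7): s1:5  s2:5  s3:5  s4:5  s5:7  s6:7  s7:5 ⇒ 7.
Reduction 12 − 7 = 5.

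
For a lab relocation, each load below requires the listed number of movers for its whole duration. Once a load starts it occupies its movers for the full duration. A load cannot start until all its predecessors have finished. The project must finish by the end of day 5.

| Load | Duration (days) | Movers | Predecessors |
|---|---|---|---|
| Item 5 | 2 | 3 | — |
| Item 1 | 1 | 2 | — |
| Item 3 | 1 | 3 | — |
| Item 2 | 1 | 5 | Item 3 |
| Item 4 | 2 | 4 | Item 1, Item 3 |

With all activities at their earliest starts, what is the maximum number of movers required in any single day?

12

Early-start schedule: Item 5@1, Item 1@1, Item 3@1, Item 2@2, Item 4@2.
Load per day: day 1: 8, day 2: 12, day 3: 4, day 4: 0, day 5: 0.
Peak is 12.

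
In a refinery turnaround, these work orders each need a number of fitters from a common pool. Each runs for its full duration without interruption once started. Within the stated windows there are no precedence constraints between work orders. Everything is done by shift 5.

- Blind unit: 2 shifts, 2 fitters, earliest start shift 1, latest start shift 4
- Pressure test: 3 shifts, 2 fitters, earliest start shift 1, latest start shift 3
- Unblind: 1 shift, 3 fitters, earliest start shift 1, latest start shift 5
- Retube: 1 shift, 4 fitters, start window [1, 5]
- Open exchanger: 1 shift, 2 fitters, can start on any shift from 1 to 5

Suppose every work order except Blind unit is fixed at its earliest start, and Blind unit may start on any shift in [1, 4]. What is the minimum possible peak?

11

Blind unit@1: s1:13  s2:4  s3:2  s4:0  s5:0 → peak 13
Blind unit@2: s1:11  s2:4  s3:4  s4:0  s5:0 → peak 11
Blind unit@3: s1:11  s2:2  s3:4  s4:2  s5:0 → peak 11
Blind unit@4: s1:11  s2:2  s3:2  s4:2  s5:2 → peak 11
Best is Blind unit@2, peak 11.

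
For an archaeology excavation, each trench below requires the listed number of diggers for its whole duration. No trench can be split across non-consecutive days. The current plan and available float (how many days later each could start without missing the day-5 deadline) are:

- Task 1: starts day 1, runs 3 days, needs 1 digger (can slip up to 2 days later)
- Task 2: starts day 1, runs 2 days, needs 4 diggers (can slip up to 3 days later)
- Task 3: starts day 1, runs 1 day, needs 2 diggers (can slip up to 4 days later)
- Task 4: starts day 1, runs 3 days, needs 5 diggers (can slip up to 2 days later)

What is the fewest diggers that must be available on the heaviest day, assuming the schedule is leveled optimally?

6

Early-start (Task 1@1, Task 2@1, Task 3@1, Task 4@1) gives peak 12: d1:12  d2:10  d3:6  d4:0  d5:0.
Shift Task 2→4, Task 3→4.
Schedule Task 1@1, Task 2@4, Task 3@4, Task 4@1: d1:6  d2:6  d3:6  d4:6  d5:4 — peak 6.
Total digger-days = 28 over 5 days ⇒ peak ≥ ⌈28/5⌉ = 6, so 6 is optimal.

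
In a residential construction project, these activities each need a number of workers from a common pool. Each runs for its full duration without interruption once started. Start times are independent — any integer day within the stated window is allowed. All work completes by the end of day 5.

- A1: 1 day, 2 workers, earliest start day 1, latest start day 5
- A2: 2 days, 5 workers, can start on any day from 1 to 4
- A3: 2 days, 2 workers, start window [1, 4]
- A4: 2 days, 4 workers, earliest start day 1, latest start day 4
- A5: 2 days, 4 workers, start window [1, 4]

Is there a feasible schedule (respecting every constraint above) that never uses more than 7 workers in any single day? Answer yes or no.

no

The minimum achievable peak is 8; 7 < 8, so no feasible schedule stays within the cap.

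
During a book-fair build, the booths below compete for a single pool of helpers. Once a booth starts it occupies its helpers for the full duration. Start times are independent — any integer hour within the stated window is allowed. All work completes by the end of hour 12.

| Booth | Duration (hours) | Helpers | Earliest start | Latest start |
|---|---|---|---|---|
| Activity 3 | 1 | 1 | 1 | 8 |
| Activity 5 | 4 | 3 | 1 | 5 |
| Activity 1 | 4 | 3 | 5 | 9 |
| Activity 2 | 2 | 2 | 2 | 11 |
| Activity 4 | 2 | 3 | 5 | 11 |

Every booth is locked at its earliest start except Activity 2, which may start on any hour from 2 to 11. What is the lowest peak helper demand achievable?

6

Activity 2@2: h1:4  h2:5  h3:5  h4:3  h5:6  h6:6  h7:3  h8:3  h9:0  h10:0  h11:0  h12:0 → peak 6
Activity 2@3: h1:4  h2:3  h3:5  h4:5  h5:6  h6:6  h7:3  h8:3  h9:0  h10:0  h11:0  h12:0 → peak 6
Activity 2@4: h1:4  h2:3  h3:3  h4:5  h5:8  h6:6  h7:3  h8:3  h9:0  h10:0  h11:0  h12:0 → peak 8
Activity 2@5: h1:4  h2:3  h3:3  h4:3  h5:8  h6:8  h7:3  h8:3  h9:0  h10:0  h11:0  h12:0 → peak 8
Activity 2@6: h1:4  h2:3  h3:3  h4:3  h5:6  h6:8  h7:5  h8:3  h9:0  h10:0  h11:0  h12:0 → peak 8
Activity 2@7: h1:4  h2:3  h3:3  h4:3  h5:6  h6:6  h7:5  h8:5  h9:0  h10:0  h11:0  h12:0 → peak 6
Activity 2@8: h1:4  h2:3  h3:3  h4:3  h5:6  h6:6  h7:3  h8:5  h9:2  h10:0  h11:0  h12:0 → peak 6
Activity 2@9: h1:4  h2:3  h3:3  h4:3  h5:6  h6:6  h7:3  h8:3  h9:2  h10:2  h11:0  h12:0 → peak 6
Activity 2@10: h1:4  h2:3  h3:3  h4:3  h5:6  h6:6  h7:3  h8:3  h9:0  h10:2  h11:2  h12:0 → peak 6
Activity 2@11: h1:4  h2:3  h3:3  h4:3  h5:6  h6:6  h7:3  h8:3  h9:0  h10:0  h11:2  h12:2 → peak 6
Best is Activity 2@2, peak 6.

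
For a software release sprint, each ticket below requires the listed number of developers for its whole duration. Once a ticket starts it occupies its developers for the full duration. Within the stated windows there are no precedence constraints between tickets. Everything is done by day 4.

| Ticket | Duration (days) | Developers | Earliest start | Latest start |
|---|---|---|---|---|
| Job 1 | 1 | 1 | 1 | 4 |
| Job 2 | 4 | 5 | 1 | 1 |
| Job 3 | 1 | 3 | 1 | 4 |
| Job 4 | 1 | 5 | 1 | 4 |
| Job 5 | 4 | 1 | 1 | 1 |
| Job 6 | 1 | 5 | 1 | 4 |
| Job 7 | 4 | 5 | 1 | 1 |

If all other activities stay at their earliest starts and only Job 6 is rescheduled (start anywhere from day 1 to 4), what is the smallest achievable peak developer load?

20

Job 6@1: d1:25  d2:11  d3:11  d4:11 → peak 25
Job 6@2: d1:20  d2:16  d3:11  d4:11 → peak 20
Job 6@3: d1:20  d2:11  d3:16  d4:11 → peak 20
Job 6@4: d1:20  d2:11  d3:11  d4:16 → peak 20
Best is Job 6@2, peak 20.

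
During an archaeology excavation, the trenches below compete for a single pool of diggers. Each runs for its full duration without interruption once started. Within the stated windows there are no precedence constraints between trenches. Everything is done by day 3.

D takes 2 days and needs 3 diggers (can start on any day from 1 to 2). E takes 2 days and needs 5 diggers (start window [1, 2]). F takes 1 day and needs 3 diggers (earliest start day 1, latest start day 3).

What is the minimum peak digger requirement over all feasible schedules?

Early-start (D@1, E@1, F@1) gives peak 11: d1:11  d2:8  d3:0.
Shift F→3.
Schedule D@1, E@1, F@3: d1:8  d2:8  d3:3 — peak 8.
No arrangement of the 12 feasible schedules does better.

8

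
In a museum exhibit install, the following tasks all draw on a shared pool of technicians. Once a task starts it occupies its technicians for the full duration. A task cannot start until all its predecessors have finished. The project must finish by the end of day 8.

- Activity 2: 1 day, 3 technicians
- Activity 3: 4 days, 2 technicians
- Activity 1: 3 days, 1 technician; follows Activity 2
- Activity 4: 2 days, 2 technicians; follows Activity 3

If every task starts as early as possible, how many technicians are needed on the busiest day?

Early-start schedule: Activity 2@1, Activity 3@1, Activity 1@2, Activity 4@5.
Load per day: day 1: 5, day 2: 3, day 3: 3, day 4: 3, day 5: 2, day 6: 2, day 7: 0, day 8: 0.
Peak is 5.

5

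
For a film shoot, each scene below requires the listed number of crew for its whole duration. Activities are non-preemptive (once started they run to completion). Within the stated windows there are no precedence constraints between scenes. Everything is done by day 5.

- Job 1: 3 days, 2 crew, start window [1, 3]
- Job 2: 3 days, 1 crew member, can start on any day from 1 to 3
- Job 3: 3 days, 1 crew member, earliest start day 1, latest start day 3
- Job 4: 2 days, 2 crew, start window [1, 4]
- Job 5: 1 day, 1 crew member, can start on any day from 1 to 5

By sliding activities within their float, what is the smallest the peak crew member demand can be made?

Early-start (Job 1@1, Job 2@1, Job 3@1, Job 4@1, Job 5@1) gives peak 7: d1:7  d2:6  d3:4  d4:0  d5:0.
Shift Job 4→4, Job 5→4.
Schedule Job 1@1, Job 2@1, Job 3@1, Job 4@4, Job 5@4: d1:4  d2:4  d3:4  d4:3  d5:2 — peak 4.
Total crew member-days = 17 over 5 days ⇒ peak ≥ ⌈17/5⌉ = 4, so 4 is optimal.

4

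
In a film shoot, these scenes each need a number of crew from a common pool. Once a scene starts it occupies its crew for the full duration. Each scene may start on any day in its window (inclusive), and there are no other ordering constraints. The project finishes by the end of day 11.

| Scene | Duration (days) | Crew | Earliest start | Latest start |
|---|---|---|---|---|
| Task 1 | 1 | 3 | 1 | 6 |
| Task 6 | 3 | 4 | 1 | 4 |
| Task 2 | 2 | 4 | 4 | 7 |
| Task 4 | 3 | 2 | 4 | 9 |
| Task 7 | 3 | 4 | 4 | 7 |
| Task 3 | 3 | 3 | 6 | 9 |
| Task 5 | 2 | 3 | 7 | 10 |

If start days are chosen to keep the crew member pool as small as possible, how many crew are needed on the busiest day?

Early-start (Task 1@1, Task 6@1, Task 2@4, Task 4@4, Task 7@4, Task 3@6, Task 5@7) gives peak 10: d1:7  d2:4  d3:4  d4:10  d5:10  d6:9  d7:6  d8:6  d9:0  d10:0  d11:0.
Shift Task 7→6, Task 3→7, Task 5→9.
Schedule Task 1@1, Task 6@1, Task 2@4, Task 4@4, Task 7@6, Task 3@7, Task 5@9: d1:7  d2:4  d3:4  d4:6  d5:6  d6:6  d7:7  d8:7  d9:6  d10:3  d11:0 — peak 7.

7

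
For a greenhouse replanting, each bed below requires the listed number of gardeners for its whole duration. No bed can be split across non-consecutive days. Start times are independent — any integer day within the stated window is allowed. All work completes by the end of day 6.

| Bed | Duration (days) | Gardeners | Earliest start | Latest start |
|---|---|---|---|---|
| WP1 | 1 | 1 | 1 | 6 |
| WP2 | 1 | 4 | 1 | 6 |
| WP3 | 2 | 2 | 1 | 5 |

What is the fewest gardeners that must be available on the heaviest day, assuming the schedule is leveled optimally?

Early-start (WP1@1, WP2@1, WP3@1) gives peak 7: d1:7  d2:2  d3:0  d4:0  d5:0  d6:0.
Shift WP2→2, WP3→3.
Schedule WP1@1, WP2@2, WP3@3: d1:1  d2:4  d3:2  d4:2  d5:0  d6:0 — peak 4.

4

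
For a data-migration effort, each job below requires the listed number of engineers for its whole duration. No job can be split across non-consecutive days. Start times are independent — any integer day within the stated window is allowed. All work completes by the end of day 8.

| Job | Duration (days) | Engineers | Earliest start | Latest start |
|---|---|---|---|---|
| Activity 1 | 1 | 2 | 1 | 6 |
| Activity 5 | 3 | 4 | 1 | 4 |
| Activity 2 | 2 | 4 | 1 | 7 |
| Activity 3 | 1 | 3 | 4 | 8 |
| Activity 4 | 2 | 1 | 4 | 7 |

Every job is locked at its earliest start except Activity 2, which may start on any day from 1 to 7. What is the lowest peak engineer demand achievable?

6

Activity 2@1: d1:10  d2:8  d3:4  d4:4  d5:1  d6:0  d7:0  d8:0 → peak 10
Activity 2@2: d1:6  d2:8  d3:8  d4:4  d5:1  d6:0  d7:0  d8:0 → peak 8
Activity 2@3: d1:6  d2:4  d3:8  d4:8  d5:1  d6:0  d7:0  d8:0 → peak 8
Activity 2@4: d1:6  d2:4  d3:4  d4:8  d5:5  d6:0  d7:0  d8:0 → peak 8
Activity 2@5: d1:6  d2:4  d3:4  d4:4  d5:5  d6:4  d7:0  d8:0 → peak 6
Activity 2@6: d1:6  d2:4  d3:4  d4:4  d5:1  d6:4  d7:4  d8:0 → peak 6
Activity 2@7: d1:6  d2:4  d3:4  d4:4  d5:1  d6:0  d7:4  d8:4 → peak 6
Best is Activity 2@5, peak 6.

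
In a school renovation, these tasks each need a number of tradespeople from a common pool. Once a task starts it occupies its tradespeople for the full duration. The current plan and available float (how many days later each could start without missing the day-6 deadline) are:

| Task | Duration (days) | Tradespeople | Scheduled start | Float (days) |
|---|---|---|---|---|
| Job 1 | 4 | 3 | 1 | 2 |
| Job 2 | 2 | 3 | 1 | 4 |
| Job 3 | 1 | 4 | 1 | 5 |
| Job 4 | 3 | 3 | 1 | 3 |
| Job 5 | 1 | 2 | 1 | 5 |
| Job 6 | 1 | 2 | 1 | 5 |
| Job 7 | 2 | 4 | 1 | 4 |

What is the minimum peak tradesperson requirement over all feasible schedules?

8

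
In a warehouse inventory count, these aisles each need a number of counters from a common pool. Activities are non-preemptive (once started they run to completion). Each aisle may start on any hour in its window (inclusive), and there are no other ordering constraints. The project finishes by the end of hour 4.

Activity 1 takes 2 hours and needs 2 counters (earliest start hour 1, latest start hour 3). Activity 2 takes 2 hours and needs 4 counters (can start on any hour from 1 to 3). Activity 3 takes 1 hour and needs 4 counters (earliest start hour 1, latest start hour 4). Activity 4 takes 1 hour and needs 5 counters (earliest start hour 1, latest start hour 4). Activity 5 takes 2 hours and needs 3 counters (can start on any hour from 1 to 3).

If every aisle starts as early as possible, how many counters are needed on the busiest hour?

Early-start schedule: Activity 1@1, Activity 2@1, Activity 3@1, Activity 4@1, Activity 5@1.
Load per hour: hour 1: 18, hour 2: 9, hour 3: 0, hour 4: 0.
Peak is 18.

18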